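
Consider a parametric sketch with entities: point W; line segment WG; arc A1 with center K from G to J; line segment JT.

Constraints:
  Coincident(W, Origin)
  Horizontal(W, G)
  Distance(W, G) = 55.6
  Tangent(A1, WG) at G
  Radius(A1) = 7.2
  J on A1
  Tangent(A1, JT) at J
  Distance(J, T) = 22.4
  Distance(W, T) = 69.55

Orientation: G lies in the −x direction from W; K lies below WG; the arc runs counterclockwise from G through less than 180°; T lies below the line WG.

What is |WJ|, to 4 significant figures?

63.21

W is at the origin; W and G share the same y with |WG| = 55.6 and G on the −x side, so G = (-55.60, 0.000). A1 meets WG tangentially, so KG is at right angles to WG, so K = G + (0, -7.2) = (-55.60, -7.200). Since KJ ⟂ JT (tangency), |KT| = √(7.2² + 22.4²) = 23.53 regardless of where J sits on A1. So T lies on both circle(W, 69.55) and circle(K, 23.53); the below-WG intersection is T = (-62.96, -29.55). J is the foot of the tangent from T: J = (-62.80, -7.148).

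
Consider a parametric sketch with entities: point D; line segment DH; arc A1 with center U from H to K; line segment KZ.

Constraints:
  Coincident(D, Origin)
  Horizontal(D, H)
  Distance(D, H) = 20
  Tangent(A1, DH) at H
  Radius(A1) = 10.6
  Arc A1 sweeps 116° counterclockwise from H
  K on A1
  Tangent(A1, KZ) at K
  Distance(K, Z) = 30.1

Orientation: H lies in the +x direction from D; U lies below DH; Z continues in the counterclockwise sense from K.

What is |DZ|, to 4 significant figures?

48.47

D is at the origin; D and H share the same y with |DH| = 20.0 and H on the +x side, so H = (20.00, 0.000). A1 meets DH tangentially, so UH is at right angles to DH, so U = H + (0, -10.6) = (20.00, -10.60). On A1, H sits at bearing 90° from U; a 116° counterclockwise sweep puts K at bearing 206°, so K = U + 10.6·(cos 206°, sin 206°) = (10.47, -15.25). Since A1 is tangent to KZ there, UK ⟂ KZ, so KZ runs along (−sin 206°, cos 206°); with |KZ| = 30.1, Z = (23.67, -42.30). Then |DZ| = |Z − D| = 48.47.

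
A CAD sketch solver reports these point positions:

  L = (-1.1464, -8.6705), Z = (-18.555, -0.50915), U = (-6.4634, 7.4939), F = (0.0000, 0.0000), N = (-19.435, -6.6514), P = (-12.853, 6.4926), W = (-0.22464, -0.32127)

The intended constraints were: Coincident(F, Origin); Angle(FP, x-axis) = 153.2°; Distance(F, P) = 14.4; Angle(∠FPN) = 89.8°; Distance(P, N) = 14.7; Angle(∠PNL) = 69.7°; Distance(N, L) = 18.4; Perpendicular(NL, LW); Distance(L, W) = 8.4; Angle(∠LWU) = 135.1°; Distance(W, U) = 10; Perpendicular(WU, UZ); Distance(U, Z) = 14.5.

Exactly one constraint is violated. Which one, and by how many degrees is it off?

Perpendicular(WU, UZ) — off by 5.10°.

F = (0.00, 0.00) ✓; FP at 153.2° ✓; |FP| = 14.40 ✓; ∠FPN = 89.80° ✓; |PN| = 14.70 ✓; ∠PNL = 69.70° ✓; |NL| = 18.40 ✓; ∠(NL, LW) = 90.00° ✓; |LW| = 8.400 ✓; ∠LWU = 135.1° ✓; |WU| = 10.00 ✓; ∠(WU, UZ) = 84.90° ✗; |UZ| = 14.50 ✓.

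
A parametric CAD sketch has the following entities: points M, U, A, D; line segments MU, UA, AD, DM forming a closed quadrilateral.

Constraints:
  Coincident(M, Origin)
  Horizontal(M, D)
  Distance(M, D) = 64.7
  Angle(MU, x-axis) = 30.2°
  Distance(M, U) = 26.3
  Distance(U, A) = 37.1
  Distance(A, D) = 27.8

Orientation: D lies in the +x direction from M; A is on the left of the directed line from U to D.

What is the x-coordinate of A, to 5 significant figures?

57.264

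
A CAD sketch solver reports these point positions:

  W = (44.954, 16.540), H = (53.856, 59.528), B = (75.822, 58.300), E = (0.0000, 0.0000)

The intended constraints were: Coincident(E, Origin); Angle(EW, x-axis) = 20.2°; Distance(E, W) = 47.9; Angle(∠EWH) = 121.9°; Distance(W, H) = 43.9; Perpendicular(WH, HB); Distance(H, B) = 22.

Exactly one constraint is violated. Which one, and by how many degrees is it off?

Perpendicular(WH, HB) — off by 8.50°.

E = (0.00, 0.00) ✓; EW at 20.20° ✓; |EW| = 47.90 ✓; ∠EWH = 121.9° ✓; |WH| = 43.90 ✓; ∠(WH, HB) = 81.50° ✗; |HB| = 22.00 ✓.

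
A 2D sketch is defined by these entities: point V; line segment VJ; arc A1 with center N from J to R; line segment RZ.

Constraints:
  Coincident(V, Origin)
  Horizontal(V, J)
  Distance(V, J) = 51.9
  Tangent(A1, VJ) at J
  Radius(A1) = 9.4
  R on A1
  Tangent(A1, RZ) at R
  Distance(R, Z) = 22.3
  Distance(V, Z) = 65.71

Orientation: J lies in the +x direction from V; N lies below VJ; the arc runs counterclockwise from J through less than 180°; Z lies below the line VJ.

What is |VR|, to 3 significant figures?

46.5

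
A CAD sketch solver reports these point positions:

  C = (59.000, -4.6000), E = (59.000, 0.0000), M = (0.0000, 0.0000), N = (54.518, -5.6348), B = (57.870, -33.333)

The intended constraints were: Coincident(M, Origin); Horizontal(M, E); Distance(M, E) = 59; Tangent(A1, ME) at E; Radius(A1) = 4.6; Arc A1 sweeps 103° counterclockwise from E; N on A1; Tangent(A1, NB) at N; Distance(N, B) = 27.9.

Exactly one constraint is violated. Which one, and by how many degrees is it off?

Tangent(A1, NB) at N — off by 6.10°.

M = (0.00, 0.00) ✓; M.y = 0.00, E.y = 0.00 ✓; |ME| = 59.00 ✓; ∠(CE, EM) = 90.00° ✓; |CE| = 4.600 ✓; bearing(C→N) − bearing(C→E) = 103.0° ✓; |CN| = 4.600 ✓; ∠(CN, NB) = 96.10° ✗; |NB| = 27.90 ✓.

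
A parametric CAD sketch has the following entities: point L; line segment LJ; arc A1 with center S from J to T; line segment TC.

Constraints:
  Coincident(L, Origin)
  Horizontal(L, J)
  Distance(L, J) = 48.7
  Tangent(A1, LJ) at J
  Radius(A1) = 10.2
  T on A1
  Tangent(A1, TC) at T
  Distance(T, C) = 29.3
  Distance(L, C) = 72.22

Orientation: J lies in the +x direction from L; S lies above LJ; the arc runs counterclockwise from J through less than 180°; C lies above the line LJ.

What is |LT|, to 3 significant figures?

59.6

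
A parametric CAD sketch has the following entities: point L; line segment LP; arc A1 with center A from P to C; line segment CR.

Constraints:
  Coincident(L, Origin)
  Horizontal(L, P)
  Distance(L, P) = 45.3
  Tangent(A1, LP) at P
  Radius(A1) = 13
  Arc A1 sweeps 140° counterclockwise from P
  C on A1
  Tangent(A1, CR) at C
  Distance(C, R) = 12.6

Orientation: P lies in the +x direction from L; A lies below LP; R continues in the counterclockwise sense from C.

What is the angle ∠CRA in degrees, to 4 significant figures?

45.90°

L is at the origin; LP is horizontal with |LP| = 45.3 and P on the +x side, so P = (45.30, 0.000). The tangent condition forces AP to be normal to LP, so A = P + (0, -13) = (45.30, -13.00). On A1, P sits at bearing 90° from A; a 140° counterclockwise sweep puts C at bearing 230°, so C = A + 13.0·(cos 230°, sin 230°) = (36.94, -22.96). A1 meets CR tangentially, so AC is at right angles to CR, so CR runs along (−sin 230°, cos 230°); with |CR| = 12.6, R = (46.60, -31.06). Then cos ∠CRA = RC·RA / (|RC||RA|), giving 45.90°.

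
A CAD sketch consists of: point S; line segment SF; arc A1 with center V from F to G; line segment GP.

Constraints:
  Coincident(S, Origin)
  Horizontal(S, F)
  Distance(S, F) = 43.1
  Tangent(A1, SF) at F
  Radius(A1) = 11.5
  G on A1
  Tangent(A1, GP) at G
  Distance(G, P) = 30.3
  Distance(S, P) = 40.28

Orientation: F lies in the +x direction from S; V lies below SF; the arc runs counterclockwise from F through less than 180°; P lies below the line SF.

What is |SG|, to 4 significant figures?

33.28

S is at the origin; S and F share the same y with |SF| = 43.1 and F on the +x side, so F = (43.10, 0.000). Tangency of A1 to SF means the radius VF is perpendicular to SF, so V = F + (0, -11.5) = (43.10, -11.50). Since VG ⟂ GP (tangency), |VP| = √(11.5² + 30.3²) = 32.41 regardless of where G sits on A1. So P lies on both circle(S, 40.28) and circle(V, 32.41); the below-SF intersection is P = (20.46, -34.69). G is the foot of the tangent from P: G = (32.56, -6.911).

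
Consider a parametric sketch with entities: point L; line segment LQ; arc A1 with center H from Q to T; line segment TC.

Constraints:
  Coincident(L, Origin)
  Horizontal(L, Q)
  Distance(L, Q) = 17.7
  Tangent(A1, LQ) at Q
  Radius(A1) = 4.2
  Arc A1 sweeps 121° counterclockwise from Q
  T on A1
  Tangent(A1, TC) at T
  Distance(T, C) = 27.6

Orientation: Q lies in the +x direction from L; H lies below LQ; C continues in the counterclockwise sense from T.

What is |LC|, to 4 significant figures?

41.27

L is at the origin; L and Q share the same y with |LQ| = 17.7 and Q on the +x side, so Q = (17.70, 0.000). The tangent condition forces HQ to be normal to LQ, so H = Q + (0, -4.2) = (17.70, -4.200). On A1, Q sits at bearing 90° from H; a 121° counterclockwise sweep puts T at bearing 211°, so T = H + 4.2·(cos 211°, sin 211°) = (14.10, -6.363). Since A1 is tangent to TC there, HT ⟂ TC, so TC runs along (−sin 211°, cos 211°); with |TC| = 27.6, C = (28.31, -30.02). Then |LC| = |C − L| = 41.27.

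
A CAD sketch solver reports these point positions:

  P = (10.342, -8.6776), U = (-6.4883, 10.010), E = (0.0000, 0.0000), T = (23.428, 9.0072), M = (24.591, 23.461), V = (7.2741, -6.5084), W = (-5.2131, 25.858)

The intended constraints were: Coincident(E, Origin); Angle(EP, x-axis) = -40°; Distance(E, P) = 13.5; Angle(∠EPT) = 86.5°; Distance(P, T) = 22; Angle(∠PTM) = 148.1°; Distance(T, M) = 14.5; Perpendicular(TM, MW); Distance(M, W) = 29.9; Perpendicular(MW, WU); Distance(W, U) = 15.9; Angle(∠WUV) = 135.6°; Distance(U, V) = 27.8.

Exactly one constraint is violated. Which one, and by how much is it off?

Distance(U, V) = 27.8 — off by 6.30.

E = (0.00, 0.00) ✓; EP at -40.00° ✓; |EP| = 13.50 ✓; ∠EPT = 86.50° ✓; |PT| = 22.00 ✓; ∠PTM = 148.1° ✓; |TM| = 14.50 ✓; ∠(TM, MW) = 90.00° ✓; |MW| = 29.90 ✓; ∠(MW, WU) = 90.00° ✓; |WU| = 15.90 ✓; ∠WUV = 135.6° ✓; |UV| = 21.50 ✗.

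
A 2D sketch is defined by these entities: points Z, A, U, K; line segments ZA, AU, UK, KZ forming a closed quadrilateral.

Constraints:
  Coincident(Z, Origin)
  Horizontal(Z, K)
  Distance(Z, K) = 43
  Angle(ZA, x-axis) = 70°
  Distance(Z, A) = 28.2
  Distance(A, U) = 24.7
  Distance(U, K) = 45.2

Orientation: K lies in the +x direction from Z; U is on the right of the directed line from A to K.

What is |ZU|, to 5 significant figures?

5.0842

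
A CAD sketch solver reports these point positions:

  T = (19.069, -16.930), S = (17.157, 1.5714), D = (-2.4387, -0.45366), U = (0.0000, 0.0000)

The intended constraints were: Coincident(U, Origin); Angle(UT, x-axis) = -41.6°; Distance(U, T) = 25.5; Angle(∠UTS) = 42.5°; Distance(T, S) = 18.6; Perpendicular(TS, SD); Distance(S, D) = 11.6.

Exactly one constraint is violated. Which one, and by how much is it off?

Distance(S, D) = 11.6 — off by 8.10.

U = (0.00, 0.00) ✓; UT at -41.60° ✓; |UT| = 25.50 ✓; ∠UTS = 42.50° ✓; |TS| = 18.60 ✓; ∠(TS, SD) = 90.00° ✓; |SD| = 19.70 ✗.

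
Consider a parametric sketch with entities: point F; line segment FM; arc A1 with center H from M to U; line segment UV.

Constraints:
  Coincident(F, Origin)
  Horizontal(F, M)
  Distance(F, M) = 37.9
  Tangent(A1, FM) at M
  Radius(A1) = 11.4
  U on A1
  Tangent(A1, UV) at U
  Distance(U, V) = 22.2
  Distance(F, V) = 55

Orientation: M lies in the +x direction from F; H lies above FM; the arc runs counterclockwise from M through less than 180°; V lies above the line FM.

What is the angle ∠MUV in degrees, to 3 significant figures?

126°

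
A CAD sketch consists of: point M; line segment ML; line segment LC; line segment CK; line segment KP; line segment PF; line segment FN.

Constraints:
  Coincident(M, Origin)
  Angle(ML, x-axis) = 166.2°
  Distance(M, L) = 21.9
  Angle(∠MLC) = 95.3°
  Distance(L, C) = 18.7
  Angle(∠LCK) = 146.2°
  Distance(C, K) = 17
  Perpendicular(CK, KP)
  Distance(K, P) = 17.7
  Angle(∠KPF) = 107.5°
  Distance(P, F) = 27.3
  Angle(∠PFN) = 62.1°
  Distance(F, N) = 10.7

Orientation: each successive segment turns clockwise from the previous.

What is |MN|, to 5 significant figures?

14.405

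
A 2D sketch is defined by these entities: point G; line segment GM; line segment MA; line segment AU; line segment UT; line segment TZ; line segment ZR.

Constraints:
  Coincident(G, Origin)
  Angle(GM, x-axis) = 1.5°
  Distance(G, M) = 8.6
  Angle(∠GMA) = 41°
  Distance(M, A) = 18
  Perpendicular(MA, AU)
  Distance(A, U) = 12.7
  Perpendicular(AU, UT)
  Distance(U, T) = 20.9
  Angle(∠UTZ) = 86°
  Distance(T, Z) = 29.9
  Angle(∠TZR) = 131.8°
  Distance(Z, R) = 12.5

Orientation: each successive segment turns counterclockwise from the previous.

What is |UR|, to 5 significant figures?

38.539

G is at the origin; GM runs at 1.5° with length 8.6, so M = (8.5971, 0.22512). ∠GMA = 41.0° gives MA at 140.50° from the x-axis; with |MA| = 18.0, A = (-5.2922, 11.675). MA ⟂ AU, so AU runs at -129.50°; with |AU| = 12.7, U = (-13.370, 1.8749). AU ⟂ UT, so UT runs at -39.500°; with |UT| = 20.9, T = (2.7566, -11.419). ∠UTZ = 86.0° gives TZ at 54.500° from the x-axis; with |TZ| = 29.9, Z = (20.120, 12.923). ∠TZR = 131.8° gives ZR at 102.70° from the x-axis; with |ZR| = 12.5, R = (17.372, 25.117). Then |UR| = |R − U| = 38.539.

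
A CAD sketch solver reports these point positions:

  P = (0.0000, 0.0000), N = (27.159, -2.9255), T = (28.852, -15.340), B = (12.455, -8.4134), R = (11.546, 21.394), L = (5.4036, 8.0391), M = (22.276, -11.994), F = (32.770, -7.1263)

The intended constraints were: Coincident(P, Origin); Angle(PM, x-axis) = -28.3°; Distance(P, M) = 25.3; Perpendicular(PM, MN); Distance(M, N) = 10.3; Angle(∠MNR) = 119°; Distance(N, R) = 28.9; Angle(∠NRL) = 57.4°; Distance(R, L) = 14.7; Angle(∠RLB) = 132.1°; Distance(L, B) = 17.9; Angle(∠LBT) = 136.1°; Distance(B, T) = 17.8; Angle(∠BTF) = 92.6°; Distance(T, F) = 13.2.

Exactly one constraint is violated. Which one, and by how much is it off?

Distance(T, F) = 13.2 — off by 4.10.

P = (0.00, 0.00) ✓; PM at -28.30° ✓; |PM| = 25.30 ✓; ∠(PM, MN) = 90.00° ✓; |MN| = 10.30 ✓; ∠MNR = 119.0° ✓; |NR| = 28.90 ✓; ∠NRL = 57.40° ✓; |RL| = 14.70 ✓; ∠RLB = 132.1° ✓; |LB| = 17.90 ✓; ∠LBT = 136.1° ✓; |BT| = 17.80 ✓; ∠BTF = 92.60° ✓; |TF| = 9.100 ✗.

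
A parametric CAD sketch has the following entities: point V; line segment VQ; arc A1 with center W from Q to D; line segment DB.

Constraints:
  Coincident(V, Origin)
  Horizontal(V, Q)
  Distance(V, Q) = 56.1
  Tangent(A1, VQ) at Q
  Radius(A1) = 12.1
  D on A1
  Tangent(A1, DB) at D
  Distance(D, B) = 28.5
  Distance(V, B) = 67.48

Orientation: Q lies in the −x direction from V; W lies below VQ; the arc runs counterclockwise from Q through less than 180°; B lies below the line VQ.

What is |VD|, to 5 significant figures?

68.992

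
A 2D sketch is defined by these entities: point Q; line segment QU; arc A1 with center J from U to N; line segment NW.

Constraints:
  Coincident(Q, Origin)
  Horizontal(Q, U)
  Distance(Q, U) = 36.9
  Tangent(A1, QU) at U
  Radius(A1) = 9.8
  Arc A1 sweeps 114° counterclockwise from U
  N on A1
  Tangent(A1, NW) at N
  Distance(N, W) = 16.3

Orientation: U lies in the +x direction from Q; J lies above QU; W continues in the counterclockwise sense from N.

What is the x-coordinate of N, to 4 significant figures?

45.85

Q is at the origin; Q and U share the same y with |QU| = 36.9 and U on the +x side, so U = (36.90, 0.000). Since A1 is tangent to QU there, JU ⟂ QU, so J = U + (0, 9.8) = (36.90, 9.800). On A1, U sits at bearing -90° from J; a 114° counterclockwise sweep puts N at bearing 24°, so N = J + 9.8·(cos 24°, sin 24°) = (45.85, 13.79). So N.x = 45.85.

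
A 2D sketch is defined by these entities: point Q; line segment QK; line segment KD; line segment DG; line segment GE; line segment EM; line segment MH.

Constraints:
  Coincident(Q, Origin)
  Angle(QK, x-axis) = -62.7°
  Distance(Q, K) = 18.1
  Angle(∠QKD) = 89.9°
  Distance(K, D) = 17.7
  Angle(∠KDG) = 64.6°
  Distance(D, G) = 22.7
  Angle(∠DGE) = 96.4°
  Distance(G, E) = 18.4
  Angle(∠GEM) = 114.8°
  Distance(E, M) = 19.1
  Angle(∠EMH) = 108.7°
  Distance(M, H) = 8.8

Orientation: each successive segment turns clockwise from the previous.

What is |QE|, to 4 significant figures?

10.12

Q is at the origin; QK runs at -62.7° with length 18.1, so K = (8.302, -16.08). ∠QKD = 89.9° gives KD at -152.8° from the x-axis; with |KD| = 17.7, D = (-7.441, -24.17). ∠KDG = 64.6° gives DG at 91.80° from the x-axis; with |DG| = 22.7, G = (-8.154, -1.486). ∠DGE = 96.4° gives GE at 8.200° from the x-axis; with |GE| = 18.4, E = (10.06, 1.139). Then |QE| = |E − Q| = 10.12.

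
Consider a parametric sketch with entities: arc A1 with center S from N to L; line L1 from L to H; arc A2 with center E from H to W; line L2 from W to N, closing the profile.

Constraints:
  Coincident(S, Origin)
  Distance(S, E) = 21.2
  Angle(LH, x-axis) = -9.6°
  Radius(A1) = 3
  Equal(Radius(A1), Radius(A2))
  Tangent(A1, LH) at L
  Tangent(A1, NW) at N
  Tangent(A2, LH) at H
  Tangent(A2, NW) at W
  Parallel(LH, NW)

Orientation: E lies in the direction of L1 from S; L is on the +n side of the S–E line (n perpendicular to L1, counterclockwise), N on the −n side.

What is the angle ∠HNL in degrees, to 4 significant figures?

74.20°

Tangency of A1 to both parallel lines with radius 3.0 puts L and N at S ± 3.0·n: L = (0.5003, 2.958), N = (-0.5003, -2.958). Equal radii place H and W the same way about E: H = E + 3.0·n = (21.40, -0.5775), W = E − 3.0·n = (20.40, -6.493). Then cos ∠HNL = NH·NL / (|NH||NL|), giving 74.20°.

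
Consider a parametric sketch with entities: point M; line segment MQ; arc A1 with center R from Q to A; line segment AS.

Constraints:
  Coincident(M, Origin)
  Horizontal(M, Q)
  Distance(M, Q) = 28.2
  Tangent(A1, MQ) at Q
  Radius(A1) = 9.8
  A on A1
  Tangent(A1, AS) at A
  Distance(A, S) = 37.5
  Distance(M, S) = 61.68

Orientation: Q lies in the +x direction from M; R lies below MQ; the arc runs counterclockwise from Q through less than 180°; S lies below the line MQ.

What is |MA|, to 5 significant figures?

25.075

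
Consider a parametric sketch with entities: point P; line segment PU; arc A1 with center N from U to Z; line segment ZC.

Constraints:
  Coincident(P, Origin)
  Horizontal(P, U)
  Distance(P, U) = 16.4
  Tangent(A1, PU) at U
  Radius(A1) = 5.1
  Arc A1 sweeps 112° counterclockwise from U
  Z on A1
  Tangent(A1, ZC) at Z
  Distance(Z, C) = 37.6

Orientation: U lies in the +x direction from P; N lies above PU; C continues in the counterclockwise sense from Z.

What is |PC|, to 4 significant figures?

42.46

On A1, U sits at bearing -90° from N; a 112° counterclockwise sweep puts Z at bearing 22°, so Z = N + 5.1·(cos 22°, sin 22°) = (21.13, 7.010). Tangency of A1 to ZC means the radius NZ is perpendicular to ZC, so ZC runs along (−sin 22°, cos 22°); with |ZC| = 37.6, C = (7.043, 41.87). Then |PC| = |C − P| = 42.46.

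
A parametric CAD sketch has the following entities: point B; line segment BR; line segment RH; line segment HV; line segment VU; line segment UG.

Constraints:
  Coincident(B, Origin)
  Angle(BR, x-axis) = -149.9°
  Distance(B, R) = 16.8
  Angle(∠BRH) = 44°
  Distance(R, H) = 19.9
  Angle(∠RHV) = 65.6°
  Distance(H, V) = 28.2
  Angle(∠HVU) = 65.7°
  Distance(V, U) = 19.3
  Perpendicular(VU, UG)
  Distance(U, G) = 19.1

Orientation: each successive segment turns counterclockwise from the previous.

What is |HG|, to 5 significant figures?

10.139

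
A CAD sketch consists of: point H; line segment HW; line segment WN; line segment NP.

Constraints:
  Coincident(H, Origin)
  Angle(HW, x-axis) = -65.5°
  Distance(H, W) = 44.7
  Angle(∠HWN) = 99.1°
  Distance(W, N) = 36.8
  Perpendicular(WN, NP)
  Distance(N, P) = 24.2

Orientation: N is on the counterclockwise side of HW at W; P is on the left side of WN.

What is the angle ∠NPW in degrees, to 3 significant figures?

56.7°

∠HWN = 99.1°, so WN runs at -65.5° + (180° − 99.1°) = 15.4° from the x-axis; with |WN| = 36.8, N = W + 36.8·(cos 15.4°, sin 15.4°) = (54.0, -30.9). WN ⟂ NP; with |NP| = 24.2 on the left of WN, P = N + 24.2·(-0.266, 0.964) = (47.6, -7.57). Then cos ∠NPW = PN·PW / (|PN||PW|), giving 56.7°.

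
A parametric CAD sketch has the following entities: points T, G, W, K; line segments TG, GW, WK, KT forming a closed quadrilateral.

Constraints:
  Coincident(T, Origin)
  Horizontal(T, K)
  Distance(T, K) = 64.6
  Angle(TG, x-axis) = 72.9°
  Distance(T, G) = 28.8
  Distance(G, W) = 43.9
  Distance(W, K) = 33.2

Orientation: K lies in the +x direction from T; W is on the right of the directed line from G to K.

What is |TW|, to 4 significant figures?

33.91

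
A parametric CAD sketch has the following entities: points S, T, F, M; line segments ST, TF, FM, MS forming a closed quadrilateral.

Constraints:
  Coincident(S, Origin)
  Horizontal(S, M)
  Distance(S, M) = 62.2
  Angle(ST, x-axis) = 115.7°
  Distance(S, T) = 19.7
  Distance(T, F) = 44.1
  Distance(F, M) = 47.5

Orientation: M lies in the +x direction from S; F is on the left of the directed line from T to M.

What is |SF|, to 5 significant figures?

48.013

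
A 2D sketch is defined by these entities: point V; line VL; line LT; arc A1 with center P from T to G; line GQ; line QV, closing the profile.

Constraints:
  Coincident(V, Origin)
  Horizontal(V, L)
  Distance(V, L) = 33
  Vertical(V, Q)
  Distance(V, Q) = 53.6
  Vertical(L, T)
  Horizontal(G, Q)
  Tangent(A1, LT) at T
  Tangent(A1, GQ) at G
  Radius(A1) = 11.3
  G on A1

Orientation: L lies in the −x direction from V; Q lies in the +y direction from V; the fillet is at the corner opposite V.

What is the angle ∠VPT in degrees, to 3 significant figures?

117°

The virtual corner opposite V is at (-33.0, 53.6). The tangent condition forces PT to be normal to LT and A1 meets GQ tangentially, so PG is at right angles to GQ, with radius 11.3, so the center P sits 11.3 in from both sides at P = (-21.7, 42.3). That places the tangent points at T = (-33.0, 42.3) on LT and G = (-21.7, 53.6) on GQ. Then cos ∠VPT = PV·PT / (|PV||PT|), giving 117°.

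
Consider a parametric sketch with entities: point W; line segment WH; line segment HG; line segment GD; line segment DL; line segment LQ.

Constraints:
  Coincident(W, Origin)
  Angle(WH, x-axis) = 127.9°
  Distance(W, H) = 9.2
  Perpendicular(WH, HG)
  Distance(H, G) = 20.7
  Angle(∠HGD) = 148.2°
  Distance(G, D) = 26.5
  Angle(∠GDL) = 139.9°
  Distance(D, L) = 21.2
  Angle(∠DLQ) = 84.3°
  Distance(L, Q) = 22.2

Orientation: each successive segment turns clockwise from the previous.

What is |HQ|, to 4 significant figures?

47.99

W is at the origin; WH runs at 127.9° with length 9.2, so H = (-5.651, 7.260). WH is perpendicular to HG, so HG runs at 37.90°; with |HG| = 20.7, G = (10.68, 19.98). ∠HGD = 148.2° gives GD at 6.100° from the x-axis; with |GD| = 26.5, D = (37.03, 22.79). ∠GDL = 139.9° gives DL at -34.00° from the x-axis; with |DL| = 21.2, L = (54.61, 10.94). ∠DLQ = 84.3° gives LQ at -129.7° from the x-axis; with |LQ| = 22.2, Q = (40.43, -6.144). Then |HQ| = |Q − H| = 47.99.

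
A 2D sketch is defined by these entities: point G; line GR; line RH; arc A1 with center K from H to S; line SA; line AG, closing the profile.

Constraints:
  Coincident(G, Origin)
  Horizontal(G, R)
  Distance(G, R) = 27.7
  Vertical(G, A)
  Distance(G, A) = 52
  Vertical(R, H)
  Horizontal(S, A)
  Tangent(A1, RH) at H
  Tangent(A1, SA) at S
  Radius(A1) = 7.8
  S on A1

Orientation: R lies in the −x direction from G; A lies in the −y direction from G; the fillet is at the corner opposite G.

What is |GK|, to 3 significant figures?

48.5

G is at the origin; G and R share the same y with |GR| = 27.7 and R on the −x side, so R = (-27.7, 0.00). G and A share the same x with |GA| = 52.0 and A on the −y side, so A = (0.00, -52.0). The virtual corner opposite G is at (-27.7, -52.0). The tangent condition forces KH to be normal to RH and A1 meets SA tangentially, so KS is at right angles to SA, with radius 7.8, so the center K sits 7.8 in from both sides at K = (-19.9, -44.2). Then |GK| = |K − G| = 48.5.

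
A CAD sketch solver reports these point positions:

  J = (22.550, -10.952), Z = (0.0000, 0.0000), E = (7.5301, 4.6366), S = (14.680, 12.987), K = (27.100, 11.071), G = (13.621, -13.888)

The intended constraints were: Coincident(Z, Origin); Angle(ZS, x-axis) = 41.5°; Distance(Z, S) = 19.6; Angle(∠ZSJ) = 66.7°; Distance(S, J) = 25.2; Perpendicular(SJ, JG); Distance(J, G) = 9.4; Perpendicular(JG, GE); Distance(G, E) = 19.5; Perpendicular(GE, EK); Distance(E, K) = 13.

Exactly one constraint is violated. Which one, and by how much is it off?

Distance(E, K) = 13 — off by 7.60.

Z = (0.00, 0.00) ✓; ZS at 41.50° ✓; |ZS| = 19.60 ✓; ∠ZSJ = 66.70° ✓; |SJ| = 25.20 ✓; ∠(SJ, JG) = 90.00° ✓; |JG| = 9.399 ✓; ∠(JG, GE) = 90.00° ✓; |GE| = 19.50 ✓; ∠(GE, EK) = 90.00° ✓; |EK| = 20.60 ✗.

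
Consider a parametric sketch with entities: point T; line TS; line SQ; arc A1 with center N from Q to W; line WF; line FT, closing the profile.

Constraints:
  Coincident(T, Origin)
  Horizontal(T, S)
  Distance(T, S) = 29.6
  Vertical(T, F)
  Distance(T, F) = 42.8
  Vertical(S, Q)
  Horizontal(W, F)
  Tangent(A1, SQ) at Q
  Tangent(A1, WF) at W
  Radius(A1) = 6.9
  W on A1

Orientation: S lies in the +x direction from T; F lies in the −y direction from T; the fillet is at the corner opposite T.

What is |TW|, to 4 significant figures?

48.45

T is at the origin; TS is horizontal with |TS| = 29.6 and S on the +x side, so S = (29.60, 0.000). T and F share the same x with |TF| = 42.8 and F on the −y side, so F = (0.000, -42.80). The virtual corner opposite T is at (29.60, -42.80). Since A1 is tangent to SQ there, NQ ⟂ SQ and A1 meets WF tangentially, so NW is at right angles to WF, with radius 6.9, so the center N sits 6.9 in from both sides at N = (22.70, -35.90). That places the tangent points at Q = (29.60, -35.90) on SQ and W = (22.70, -42.80) on WF. Then |TW| = |W − T| = 48.45.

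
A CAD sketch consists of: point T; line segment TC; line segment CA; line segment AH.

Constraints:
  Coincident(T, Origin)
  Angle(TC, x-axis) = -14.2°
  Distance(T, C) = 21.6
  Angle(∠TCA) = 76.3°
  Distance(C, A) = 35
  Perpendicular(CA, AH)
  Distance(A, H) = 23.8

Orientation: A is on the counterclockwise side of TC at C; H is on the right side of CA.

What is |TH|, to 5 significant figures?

53.841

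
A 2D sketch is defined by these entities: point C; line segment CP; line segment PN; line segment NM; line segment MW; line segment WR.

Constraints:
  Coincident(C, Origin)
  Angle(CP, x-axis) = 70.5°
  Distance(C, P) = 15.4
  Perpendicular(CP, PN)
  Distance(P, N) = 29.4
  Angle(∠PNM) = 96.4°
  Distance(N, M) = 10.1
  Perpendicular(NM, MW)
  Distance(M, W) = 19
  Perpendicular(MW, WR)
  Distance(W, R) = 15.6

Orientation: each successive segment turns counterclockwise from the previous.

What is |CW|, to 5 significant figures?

12.088

C is at the origin; CP runs at 70.5° with length 15.4, so P = (5.1406, 14.517). The perpendicularity gives PN at right angles to CP, so PN runs at 160.50°; with |PN| = 29.4, N = (-22.573, 24.331). ∠PNM = 96.4° gives NM at -115.90° from the x-axis; with |NM| = 10.1, M = (-26.985, 15.245). NM ⟂ MW, so MW runs at -25.900°; with |MW| = 19.0, W = (-9.8931, 6.9458). Then |CW| = |W − C| = 12.088.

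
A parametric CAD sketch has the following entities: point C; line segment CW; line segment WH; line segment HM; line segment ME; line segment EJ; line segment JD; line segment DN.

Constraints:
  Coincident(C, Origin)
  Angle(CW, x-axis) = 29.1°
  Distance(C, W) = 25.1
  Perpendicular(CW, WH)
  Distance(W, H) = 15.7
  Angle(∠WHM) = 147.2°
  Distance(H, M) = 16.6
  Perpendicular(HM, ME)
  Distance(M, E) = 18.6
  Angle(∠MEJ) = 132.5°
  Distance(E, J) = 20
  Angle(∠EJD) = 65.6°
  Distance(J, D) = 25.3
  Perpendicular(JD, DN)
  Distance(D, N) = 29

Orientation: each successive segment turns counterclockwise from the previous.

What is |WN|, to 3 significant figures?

36.0

∠EJD = 65.6° gives JD at 43.8° from the x-axis; with |JD| = 25.3, D = (15.8, 16.0). The perpendicularity gives DN at right angles to JD, so DN runs at 134°; with |DN| = 29.0, N = (-4.28, 36.9). Then |WN| = |N − W| = 36.0.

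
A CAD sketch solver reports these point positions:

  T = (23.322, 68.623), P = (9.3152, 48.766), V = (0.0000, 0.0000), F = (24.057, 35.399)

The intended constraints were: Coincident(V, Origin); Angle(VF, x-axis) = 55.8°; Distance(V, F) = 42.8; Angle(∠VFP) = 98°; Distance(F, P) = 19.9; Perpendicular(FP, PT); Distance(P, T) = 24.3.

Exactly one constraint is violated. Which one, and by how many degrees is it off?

Perpendicular(FP, PT) — off by 7.00°.

V = (0.00, 0.00) ✓; VF at 55.80° ✓; |VF| = 42.80 ✓; ∠VFP = 98.00° ✓; |FP| = 19.90 ✓; ∠(FP, PT) = 83.00° ✗; |PT| = 24.30 ✓.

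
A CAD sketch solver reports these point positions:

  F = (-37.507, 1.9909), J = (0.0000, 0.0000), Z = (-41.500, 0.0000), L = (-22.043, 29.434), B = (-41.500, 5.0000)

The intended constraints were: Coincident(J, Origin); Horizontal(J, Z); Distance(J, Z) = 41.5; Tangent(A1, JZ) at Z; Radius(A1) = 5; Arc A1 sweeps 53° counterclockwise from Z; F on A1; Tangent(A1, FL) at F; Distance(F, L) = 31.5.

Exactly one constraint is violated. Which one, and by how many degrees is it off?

Tangent(A1, FL) at F — off by 7.60°.

J = (0.00, 0.00) ✓; J.y = 0.00, Z.y = 0.00 ✓; |JZ| = 41.50 ✓; ∠(BZ, ZJ) = 90.00° ✓; |BZ| = 5.000 ✓; bearing(B→F) − bearing(B→Z) = 53.00° ✓; |BF| = 5.000 ✓; ∠(BF, FL) = 82.40° ✗; |FL| = 31.50 ✓.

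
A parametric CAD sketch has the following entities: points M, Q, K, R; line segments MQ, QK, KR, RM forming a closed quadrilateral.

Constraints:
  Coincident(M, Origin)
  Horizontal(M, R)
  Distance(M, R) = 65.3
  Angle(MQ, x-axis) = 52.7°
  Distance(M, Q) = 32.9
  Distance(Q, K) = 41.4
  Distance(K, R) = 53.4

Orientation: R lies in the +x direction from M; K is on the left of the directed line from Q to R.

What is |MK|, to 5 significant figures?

73.721

M is at the origin; M and R share the same y with |MR| = 65.3 and R in +x, so R = (65.3, 0). MQ runs at 52.7° with |MQ| = 32.9, so Q = (19.937, 26.171). K is determined by |QK| = 41.4 and |KR| = 53.4 together: it lies at the intersection of circle(Q, 41.4) and circle(R, 53.4). With |QR| = 52.371, the foot of the radical line on QR is 15.325 from Q and the perpendicular offset is √(41.4² − 15.325²) = 38.459. Taking the left-of-QR solution: K = (52.430, 51.826).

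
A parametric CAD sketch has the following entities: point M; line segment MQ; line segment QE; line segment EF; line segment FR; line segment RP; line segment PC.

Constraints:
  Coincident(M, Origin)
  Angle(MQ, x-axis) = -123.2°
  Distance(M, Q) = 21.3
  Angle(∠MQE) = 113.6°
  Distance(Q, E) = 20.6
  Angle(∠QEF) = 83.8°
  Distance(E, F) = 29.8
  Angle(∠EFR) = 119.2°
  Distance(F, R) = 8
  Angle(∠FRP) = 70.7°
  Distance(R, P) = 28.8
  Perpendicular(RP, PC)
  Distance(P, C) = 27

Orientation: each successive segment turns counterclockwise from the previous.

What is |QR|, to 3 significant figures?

34.2

M is at the origin; MQ runs at -123.2° with length 21.3, so Q = (-11.7, -17.8). ∠MQE = 113.6° gives QE at -56.8° from the x-axis; with |QE| = 20.6, E = (-0.383, -35.1). ∠QEF = 83.8° gives EF at 39.4° from the x-axis; with |EF| = 29.8, F = (22.6, -16.1). ∠EFR = 119.2° gives FR at 100° from the x-axis; with |FR| = 8.0, R = (21.2, -8.27). Then |QR| = |R − Q| = 34.2.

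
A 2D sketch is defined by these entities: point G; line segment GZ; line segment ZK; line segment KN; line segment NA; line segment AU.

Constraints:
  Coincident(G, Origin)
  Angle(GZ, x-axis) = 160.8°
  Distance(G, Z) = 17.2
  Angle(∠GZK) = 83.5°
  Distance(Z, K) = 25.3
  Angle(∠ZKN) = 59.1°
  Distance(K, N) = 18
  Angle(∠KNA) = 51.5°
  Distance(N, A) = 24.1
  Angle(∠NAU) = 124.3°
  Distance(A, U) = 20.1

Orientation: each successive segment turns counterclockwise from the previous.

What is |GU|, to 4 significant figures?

44.13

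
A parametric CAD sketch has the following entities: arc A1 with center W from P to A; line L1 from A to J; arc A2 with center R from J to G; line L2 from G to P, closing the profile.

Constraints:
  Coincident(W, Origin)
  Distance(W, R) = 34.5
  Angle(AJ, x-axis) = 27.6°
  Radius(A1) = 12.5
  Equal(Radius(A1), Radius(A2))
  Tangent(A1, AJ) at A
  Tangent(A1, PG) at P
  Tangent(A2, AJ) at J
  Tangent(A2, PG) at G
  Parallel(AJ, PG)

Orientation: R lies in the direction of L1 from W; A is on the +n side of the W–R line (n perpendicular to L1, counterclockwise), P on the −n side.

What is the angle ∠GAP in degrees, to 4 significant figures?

54.07°

The slot axis is L1's direction at 27.6°, so u = (cos 27.6°, sin 27.6°) = (0.8862, 0.4633) and n = (−sin 27.6°, cos 27.6°) = (-0.4633, 0.8862). W is at the origin and R lies 34.5 along u from W, so R = 34.5·u = (30.57, 15.98). Tangency of A1 to both parallel lines with radius 12.5 puts A and P at W ± 12.5·n: A = (-5.791, 11.08), P = (5.791, -11.08). Equal radii place J and G the same way about R: J = R + 12.5·n = (24.78, 27.06), G = R − 12.5·n = (36.37, 4.906). Then cos ∠GAP = AG·AP / (|AG||AP|), giving 54.07°.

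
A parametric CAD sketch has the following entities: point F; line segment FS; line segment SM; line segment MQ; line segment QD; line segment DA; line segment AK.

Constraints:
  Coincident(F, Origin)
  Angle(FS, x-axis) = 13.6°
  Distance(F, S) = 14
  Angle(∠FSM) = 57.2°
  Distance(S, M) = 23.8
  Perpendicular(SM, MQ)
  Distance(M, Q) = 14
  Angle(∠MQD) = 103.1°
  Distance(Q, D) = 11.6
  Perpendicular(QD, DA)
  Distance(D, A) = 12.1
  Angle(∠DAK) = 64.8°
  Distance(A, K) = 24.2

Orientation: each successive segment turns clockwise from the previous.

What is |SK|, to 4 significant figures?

34.86

F is at the origin; FS runs at 13.6° with length 14.0, so S = (13.61, 3.292). ∠FSM = 57.2° gives SM at -109.2° from the x-axis; with |SM| = 23.8, M = (5.780, -19.18). SM is perpendicular to MQ, so MQ runs at 160.8°; with |MQ| = 14.0, Q = (-7.441, -14.58). ∠MQD = 103.1° gives QD at 83.90° from the x-axis; with |QD| = 11.6, D = (-6.208, -3.046). QD is perpendicular to DA, so DA runs at -6.100°; with |DA| = 12.1, A = (5.823, -4.332). ∠DAK = 64.8° gives AK at -121.3° from the x-axis; with |AK| = 24.2, K = (-6.749, -25.01). Then |SK| = |K − S| = 34.86.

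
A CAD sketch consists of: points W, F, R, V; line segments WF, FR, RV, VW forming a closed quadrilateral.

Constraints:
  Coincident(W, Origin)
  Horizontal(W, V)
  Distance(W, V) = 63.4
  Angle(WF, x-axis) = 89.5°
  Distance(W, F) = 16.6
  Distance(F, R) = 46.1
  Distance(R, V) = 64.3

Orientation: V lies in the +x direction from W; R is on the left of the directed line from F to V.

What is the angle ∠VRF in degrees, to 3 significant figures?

70.5°

W is at the origin; W and V share the same y with |WV| = 63.4 and V in +x, so V = (63.4, 0). WF runs at 89.5° with |WF| = 16.6, so F = (0.145, 16.6). R is determined by |FR| = 46.1 and |RV| = 64.3 together: it lies at the intersection of circle(F, 46.1) and circle(V, 64.3). With |FV| = 65.4, the foot of the radical line on FV is 17.3 from F and the perpendicular offset is √(46.1² − 17.3²) = 42.7. Taking the left-of-FV solution: R = (27.8, 53.5).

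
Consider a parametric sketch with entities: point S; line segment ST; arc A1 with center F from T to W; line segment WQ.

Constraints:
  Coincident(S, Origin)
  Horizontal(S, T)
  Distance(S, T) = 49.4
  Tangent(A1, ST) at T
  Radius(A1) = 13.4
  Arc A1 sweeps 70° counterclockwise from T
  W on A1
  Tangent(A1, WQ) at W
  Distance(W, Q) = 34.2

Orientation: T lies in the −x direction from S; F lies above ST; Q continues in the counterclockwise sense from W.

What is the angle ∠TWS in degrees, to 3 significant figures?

132°

A1 meets ST tangentially, so FT is at right angles to ST, so F = T + (0, 13.4) = (-49.4, 13.4). On A1, T sits at bearing -90° from F; a 70° counterclockwise sweep puts W at bearing -20°, so W = F + 13.4·(cos -20°, sin -20°) = (-36.8, 8.82). Then cos ∠TWS = WT·WS / (|WT||WS|), giving 132°.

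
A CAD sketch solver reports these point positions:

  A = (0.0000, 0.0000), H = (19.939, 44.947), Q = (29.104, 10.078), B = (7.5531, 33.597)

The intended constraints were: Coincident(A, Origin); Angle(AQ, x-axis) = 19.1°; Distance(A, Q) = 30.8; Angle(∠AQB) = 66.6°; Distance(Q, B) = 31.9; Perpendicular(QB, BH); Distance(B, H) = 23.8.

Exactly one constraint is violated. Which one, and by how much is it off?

Distance(B, H) = 23.8 — off by 7.00.

A = (0.00, 0.00) ✓; AQ at 19.10° ✓; |AQ| = 30.80 ✓; ∠AQB = 66.60° ✓; |QB| = 31.90 ✓; ∠(QB, BH) = 90.00° ✓; |BH| = 16.80 ✗.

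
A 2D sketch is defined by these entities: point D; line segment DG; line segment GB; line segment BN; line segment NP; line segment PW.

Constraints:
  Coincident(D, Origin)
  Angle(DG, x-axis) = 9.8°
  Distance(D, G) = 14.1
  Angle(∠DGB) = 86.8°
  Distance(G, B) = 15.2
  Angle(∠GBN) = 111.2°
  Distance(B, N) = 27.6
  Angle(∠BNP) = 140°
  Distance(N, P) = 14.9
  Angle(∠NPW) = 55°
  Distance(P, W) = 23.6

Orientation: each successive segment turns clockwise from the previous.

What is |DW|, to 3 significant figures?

8.78

∠BNP = 140.0° gives NP at 168° from the x-axis; with |NP| = 14.9, P = (-23.3, -22.4). ∠NPW = 55.0° gives PW at 42.8° from the x-axis; with |PW| = 23.6, W = (-6.02, -6.39). Then |DW| = |W − D| = 8.78.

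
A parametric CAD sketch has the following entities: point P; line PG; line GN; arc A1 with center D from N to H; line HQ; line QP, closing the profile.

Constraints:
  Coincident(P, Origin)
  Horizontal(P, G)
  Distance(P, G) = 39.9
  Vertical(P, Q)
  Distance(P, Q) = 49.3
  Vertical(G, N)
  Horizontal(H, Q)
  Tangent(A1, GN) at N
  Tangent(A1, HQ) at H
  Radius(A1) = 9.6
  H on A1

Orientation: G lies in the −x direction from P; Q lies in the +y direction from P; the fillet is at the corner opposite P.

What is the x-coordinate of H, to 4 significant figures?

-30.30

The virtual corner opposite P is at (-39.90, 49.30). A1 meets GN tangentially, so DN is at right angles to GN and the tangent condition forces DH to be normal to HQ, with radius 9.6, so the center D sits 9.6 in from both sides at D = (-30.30, 39.70). That places the tangent points at N = (-39.90, 39.70) on GN and H = (-30.30, 49.30) on HQ. So H.x = -30.30.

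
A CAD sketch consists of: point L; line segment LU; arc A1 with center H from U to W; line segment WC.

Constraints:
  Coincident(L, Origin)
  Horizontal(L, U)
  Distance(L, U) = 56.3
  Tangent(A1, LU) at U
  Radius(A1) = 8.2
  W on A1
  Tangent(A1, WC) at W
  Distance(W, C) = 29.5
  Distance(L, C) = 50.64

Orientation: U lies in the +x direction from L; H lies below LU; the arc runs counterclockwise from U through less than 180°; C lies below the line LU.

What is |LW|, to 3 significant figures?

48.9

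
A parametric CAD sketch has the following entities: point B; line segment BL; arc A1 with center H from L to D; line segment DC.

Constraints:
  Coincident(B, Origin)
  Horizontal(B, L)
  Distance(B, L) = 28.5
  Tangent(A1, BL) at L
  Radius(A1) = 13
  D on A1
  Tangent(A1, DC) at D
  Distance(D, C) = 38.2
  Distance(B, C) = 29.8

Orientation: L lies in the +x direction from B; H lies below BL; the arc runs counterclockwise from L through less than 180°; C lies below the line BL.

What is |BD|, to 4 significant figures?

20.17

Checks: B = (0.00, 0.00) ✓; |BL| = 28.50 ✓; |HD| = 13.00 ✓; ∠(HD, DC) = 90.00° ✓; |DC| = 38.20 ✓; |BC| = 29.80 ✓.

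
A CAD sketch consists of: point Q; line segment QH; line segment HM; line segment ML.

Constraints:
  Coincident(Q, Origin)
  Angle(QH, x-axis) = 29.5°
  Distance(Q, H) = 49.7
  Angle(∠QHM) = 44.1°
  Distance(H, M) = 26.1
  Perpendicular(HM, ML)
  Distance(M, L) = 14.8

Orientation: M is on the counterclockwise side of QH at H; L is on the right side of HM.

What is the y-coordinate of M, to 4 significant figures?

31.05

Q is at the origin; QH runs at 29.5° with length 49.7, so H = 49.7·(cos 29.5°, sin 29.5°) = (43.26, 24.47). ∠QHM = 44.1°, so HM runs at 29.5° + (180° − 44.1°) = 165.4° from the x-axis; with |HM| = 26.1, M = H + 26.1·(cos 165.4°, sin 165.4°) = (18.00, 31.05). So M.y = 31.05.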